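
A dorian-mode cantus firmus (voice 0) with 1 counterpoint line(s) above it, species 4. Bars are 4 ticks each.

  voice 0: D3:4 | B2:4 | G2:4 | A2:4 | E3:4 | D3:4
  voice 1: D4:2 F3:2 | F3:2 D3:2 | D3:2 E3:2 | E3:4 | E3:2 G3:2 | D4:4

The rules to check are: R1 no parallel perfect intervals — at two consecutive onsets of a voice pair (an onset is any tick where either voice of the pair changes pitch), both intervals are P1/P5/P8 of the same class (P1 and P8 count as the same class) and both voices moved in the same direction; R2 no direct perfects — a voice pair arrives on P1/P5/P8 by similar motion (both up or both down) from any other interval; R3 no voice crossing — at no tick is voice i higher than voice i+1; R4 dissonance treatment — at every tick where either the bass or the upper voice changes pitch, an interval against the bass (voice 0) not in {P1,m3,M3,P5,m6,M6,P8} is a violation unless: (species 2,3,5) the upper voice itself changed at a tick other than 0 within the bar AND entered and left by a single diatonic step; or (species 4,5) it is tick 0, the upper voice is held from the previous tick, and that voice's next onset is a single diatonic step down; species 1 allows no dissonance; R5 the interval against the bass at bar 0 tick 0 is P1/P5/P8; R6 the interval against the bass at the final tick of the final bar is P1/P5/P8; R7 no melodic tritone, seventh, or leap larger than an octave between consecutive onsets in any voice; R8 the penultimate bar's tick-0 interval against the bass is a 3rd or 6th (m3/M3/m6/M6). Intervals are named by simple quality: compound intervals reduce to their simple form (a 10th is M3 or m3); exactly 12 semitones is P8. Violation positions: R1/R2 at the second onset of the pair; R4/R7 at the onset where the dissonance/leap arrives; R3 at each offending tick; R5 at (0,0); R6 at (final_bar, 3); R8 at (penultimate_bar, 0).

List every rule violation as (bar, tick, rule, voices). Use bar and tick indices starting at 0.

bar 0: v0=D3 v1=D4 downbeat P8
bar 1: v0=B2 v1=F3 downbeat TT
bar 2: v0=G2 v1=D3 downbeat P5
bar 3: v0=A2 v1=E3 downbeat P5
bar 4: v0=E3 v1=E3 downbeat P1
bar 5: v0=D3 v1=D4 downbeat P8
  -> R4 @ bar 1 tick 0 v(0, 1): B2/F3 TT untreated
  -> R8 @ bar 4 tick 0 v(0, 1): penult P1 not 3rd/6th

(1, 0, R4, (0, 1))
(4, 0, R8, (0, 1))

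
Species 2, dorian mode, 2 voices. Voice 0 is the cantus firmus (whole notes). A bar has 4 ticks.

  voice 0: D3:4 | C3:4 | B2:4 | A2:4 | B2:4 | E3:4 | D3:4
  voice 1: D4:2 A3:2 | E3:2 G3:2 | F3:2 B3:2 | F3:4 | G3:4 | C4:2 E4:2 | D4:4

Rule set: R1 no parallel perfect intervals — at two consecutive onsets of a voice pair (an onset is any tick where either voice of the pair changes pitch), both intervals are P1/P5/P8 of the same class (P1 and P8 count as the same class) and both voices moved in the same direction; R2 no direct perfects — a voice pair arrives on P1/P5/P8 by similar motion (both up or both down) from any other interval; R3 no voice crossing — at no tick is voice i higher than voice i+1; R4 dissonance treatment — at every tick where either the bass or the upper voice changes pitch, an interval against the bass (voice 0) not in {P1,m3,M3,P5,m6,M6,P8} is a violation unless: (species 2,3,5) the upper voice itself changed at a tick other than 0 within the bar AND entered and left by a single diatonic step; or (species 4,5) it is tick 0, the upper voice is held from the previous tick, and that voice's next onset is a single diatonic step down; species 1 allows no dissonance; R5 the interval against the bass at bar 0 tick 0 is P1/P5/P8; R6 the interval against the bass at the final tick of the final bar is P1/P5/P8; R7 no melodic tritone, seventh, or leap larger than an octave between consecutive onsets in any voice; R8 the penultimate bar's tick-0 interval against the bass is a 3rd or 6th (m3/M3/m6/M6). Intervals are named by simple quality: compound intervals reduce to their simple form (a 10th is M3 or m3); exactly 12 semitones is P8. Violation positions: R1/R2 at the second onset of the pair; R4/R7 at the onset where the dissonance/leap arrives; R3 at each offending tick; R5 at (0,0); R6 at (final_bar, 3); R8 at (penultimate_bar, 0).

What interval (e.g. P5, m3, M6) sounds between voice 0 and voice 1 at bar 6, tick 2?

voice 0=D3 voice 1=D4 -> P8

P8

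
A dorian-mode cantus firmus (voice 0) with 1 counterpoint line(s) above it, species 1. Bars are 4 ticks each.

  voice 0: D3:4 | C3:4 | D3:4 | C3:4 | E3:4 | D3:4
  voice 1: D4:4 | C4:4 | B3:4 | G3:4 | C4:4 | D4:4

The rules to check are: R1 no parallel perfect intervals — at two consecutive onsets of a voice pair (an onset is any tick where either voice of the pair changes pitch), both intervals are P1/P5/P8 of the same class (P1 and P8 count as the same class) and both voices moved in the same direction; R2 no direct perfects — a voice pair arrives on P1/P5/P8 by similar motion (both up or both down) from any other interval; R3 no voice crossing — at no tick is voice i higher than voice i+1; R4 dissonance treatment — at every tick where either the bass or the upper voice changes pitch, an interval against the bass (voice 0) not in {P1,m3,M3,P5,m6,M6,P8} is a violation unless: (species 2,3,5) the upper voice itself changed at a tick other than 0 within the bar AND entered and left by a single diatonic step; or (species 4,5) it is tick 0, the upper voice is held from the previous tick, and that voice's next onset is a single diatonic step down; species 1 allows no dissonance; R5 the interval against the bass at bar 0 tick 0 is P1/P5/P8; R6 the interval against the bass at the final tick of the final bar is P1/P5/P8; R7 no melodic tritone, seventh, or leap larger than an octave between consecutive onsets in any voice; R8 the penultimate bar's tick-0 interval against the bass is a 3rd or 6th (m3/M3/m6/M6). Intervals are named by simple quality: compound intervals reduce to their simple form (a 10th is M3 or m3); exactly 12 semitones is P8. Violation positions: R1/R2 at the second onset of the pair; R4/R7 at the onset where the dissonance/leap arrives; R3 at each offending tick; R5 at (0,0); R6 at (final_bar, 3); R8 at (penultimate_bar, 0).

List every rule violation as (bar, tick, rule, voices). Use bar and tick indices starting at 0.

bar 0: v0=D3 v1=D4 downbeat P8
bar 1: v0=C3 v1=C4 downbeat P8
bar 2: v0=D3 v1=B3 downbeat M6
bar 3: v0=C3 v1=G3 downbeat P5
bar 4: v0=E3 v1=C4 downbeat m6
bar 5: v0=D3 v1=D4 downbeat P8
  -> R1 @ bar 1 tick 0 v(0, 1): D3/D4 P8 -> C3/C4 P8 similar
  -> R2 @ bar 3 tick 0 v(0, 1): D3/B3 M6 -> C3/G3 P5 similar

(1, 0, R1, (0, 1))
(3, 0, R2, (0, 1))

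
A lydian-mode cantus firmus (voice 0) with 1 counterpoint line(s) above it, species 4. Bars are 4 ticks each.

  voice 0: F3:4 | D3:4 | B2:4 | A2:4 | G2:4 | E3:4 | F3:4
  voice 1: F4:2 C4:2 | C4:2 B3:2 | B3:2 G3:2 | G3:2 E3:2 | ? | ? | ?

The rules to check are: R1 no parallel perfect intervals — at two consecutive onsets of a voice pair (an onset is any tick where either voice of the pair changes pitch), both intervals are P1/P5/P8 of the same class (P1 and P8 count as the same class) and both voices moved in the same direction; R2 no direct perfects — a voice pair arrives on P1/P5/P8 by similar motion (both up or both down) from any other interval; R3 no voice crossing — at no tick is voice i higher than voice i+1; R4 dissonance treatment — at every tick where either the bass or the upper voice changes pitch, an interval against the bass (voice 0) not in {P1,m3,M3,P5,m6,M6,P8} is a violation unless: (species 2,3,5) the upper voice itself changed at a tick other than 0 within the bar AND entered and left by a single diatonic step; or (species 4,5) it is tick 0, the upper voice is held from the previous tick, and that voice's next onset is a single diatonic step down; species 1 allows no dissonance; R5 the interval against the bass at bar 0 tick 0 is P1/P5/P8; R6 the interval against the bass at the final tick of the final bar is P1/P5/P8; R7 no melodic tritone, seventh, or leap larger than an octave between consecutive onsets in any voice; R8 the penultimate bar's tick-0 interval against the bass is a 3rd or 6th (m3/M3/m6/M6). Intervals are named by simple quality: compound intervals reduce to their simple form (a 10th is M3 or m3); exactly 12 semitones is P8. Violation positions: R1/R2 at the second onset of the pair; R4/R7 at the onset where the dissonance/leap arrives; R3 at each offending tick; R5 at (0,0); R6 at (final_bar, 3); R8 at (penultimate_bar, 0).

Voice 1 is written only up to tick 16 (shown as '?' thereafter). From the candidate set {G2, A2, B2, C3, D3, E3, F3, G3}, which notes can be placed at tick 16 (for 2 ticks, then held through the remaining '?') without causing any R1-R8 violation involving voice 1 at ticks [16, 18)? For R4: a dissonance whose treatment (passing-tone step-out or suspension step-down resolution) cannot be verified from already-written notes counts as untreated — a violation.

G2: violates R2
A2: violates R4
B2: legal
C3: violates R4
D3: violates R1
E3: legal
F3: violates R4
G3: legal

{B2, E3, G3}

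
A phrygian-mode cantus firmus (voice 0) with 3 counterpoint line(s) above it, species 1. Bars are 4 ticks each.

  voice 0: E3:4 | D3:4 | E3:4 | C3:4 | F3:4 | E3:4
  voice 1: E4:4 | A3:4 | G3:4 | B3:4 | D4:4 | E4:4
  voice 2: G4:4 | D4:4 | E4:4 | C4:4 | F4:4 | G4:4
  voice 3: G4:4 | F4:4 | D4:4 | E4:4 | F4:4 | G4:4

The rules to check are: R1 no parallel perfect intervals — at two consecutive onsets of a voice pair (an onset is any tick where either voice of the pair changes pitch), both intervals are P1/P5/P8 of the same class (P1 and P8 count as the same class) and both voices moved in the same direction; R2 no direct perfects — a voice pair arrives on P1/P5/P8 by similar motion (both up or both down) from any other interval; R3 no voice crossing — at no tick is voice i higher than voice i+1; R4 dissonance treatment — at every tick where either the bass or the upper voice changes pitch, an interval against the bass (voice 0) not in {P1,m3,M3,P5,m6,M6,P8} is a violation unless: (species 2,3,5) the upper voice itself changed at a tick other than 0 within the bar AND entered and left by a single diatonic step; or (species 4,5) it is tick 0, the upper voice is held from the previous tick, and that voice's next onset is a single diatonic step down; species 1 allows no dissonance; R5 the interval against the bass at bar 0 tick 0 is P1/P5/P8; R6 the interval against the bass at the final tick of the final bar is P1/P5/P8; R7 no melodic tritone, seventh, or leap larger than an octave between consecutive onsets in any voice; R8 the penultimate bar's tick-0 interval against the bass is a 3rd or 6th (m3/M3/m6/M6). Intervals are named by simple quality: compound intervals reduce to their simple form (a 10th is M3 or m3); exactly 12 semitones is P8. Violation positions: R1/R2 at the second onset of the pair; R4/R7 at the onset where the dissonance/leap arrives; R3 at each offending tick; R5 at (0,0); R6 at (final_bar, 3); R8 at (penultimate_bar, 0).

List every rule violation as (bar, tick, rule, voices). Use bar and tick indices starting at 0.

(0, 0, R5, (0, 2))
(0, 0, R5, (0, 3))
(1, 0, R2, (0, 1))
(1, 0, R2, (0, 2))
(2, 0, R1, (0, 2))
(2, 0, R2, (1, 3))
(2, 0, R3, (2, 3))
(2, 0, R4, (0, 3))
(2, 1, R3, (2, 3))
(2, 2, R3, (2, 3))
(2, 3, R3, (2, 3))
(3, 0, R1, (0, 2))
(3, 0, R4, (0, 1))
(4, 0, R1, (0, 2))
(4, 0, R2, (0, 3))
(4, 0, R2, (2, 3))
(4, 0, R8, (0, 2))
(4, 0, R8, (0, 3))
(5, 0, R1, (2, 3))
(5, 3, R6, (0, 2))
(5, 3, R6, (0, 3))

bar 0: v0=E3 v1=E4 v2=G4 v3=G4 downbeat m3
bar 1: v0=D3 v1=A3 v2=D4 v3=F4 downbeat m3
bar 2: v0=E3 v1=G3 v2=E4 v3=D4 downbeat m7
bar 3: v0=C3 v1=B3 v2=C4 v3=E4 downbeat M3
bar 4: v0=F3 v1=D4 v2=F4 v3=F4 downbeat P8
bar 5: v0=E3 v1=E4 v2=G4 v3=G4 downbeat m3
  -> R5 @ bar 0 tick 0 v(0, 2): opens on m3
  -> R5 @ bar 0 tick 0 v(0, 3): opens on m3
  -> R2 @ bar 1 tick 0 v(0, 1): E3/E4 P8 -> D3/A3 P5 similar
  -> R2 @ bar 1 tick 0 v(0, 2): E3/G4 m3 -> D3/D4 P8 similar
  -> R1 @ bar 2 tick 0 v(0, 2): D3/D4 P8 -> E3/E4 P8 similar
  -> R2 @ bar 2 tick 0 v(1, 3): A3/F4 m6 -> G3/D4 P5 similar
  -> R3 @ bar 2 tick 0 v(2, 3): E4 above D4
  -> R4 @ bar 2 tick 0 v(0, 3): E3/D4 m7 untreated
  -> R3 @ bar 2 tick 1 v(2, 3): E4 above D4
  -> R3 @ bar 2 tick 2 v(2, 3): E4 above D4
  -> R3 @ bar 2 tick 3 v(2, 3): E4 above D4
  -> R1 @ bar 3 tick 0 v(0, 2): E3/E4 P8 -> C3/C4 P8 similar
  -> R4 @ bar 3 tick 0 v(0, 1): C3/B3 M7 untreated
  -> R1 @ bar 4 tick 0 v(0, 2): C3/C4 P8 -> F3/F4 P8 similar
  -> R2 @ bar 4 tick 0 v(0, 3): C3/E4 M3 -> F3/F4 P8 similar
  -> R2 @ bar 4 tick 0 v(2, 3): C4/E4 M3 -> F4/F4 P1 similar
  -> R8 @ bar 4 tick 0 v(0, 2): penult P8 not 3rd/6th
  -> R8 @ bar 4 tick 0 v(0, 3): penult P8 not 3rd/6th
  -> R1 @ bar 5 tick 0 v(2, 3): F4/F4 P1 -> G4/G4 P1 similar
  -> R6 @ bar 5 tick 3 v(0, 2): closes on m3
  -> R6 @ bar 5 tick 3 v(0, 3): closes on m3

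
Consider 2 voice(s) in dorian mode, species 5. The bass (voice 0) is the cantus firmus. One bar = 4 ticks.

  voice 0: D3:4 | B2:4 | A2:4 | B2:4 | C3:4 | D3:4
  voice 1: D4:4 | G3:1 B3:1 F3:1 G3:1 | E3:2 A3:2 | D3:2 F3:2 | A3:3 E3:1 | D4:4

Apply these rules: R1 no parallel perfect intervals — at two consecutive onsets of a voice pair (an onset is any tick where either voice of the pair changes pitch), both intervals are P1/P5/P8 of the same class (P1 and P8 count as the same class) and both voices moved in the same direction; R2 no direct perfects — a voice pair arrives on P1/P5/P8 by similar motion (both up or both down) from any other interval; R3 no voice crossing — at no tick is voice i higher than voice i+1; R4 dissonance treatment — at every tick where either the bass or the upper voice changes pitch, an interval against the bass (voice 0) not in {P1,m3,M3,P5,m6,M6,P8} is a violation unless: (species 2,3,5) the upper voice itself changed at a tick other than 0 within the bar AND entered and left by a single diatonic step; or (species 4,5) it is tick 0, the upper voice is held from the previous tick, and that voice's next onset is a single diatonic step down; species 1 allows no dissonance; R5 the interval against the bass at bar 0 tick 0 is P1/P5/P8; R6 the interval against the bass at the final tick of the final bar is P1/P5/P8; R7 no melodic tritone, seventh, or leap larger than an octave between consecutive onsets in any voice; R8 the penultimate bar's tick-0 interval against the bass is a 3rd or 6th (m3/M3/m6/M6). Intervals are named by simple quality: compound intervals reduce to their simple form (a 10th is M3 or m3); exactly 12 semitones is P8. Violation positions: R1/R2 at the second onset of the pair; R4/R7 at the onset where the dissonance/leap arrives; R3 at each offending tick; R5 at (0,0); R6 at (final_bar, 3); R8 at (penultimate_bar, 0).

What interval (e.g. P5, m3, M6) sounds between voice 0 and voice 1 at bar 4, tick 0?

M6

voice 0=C3 voice 1=A3 -> M6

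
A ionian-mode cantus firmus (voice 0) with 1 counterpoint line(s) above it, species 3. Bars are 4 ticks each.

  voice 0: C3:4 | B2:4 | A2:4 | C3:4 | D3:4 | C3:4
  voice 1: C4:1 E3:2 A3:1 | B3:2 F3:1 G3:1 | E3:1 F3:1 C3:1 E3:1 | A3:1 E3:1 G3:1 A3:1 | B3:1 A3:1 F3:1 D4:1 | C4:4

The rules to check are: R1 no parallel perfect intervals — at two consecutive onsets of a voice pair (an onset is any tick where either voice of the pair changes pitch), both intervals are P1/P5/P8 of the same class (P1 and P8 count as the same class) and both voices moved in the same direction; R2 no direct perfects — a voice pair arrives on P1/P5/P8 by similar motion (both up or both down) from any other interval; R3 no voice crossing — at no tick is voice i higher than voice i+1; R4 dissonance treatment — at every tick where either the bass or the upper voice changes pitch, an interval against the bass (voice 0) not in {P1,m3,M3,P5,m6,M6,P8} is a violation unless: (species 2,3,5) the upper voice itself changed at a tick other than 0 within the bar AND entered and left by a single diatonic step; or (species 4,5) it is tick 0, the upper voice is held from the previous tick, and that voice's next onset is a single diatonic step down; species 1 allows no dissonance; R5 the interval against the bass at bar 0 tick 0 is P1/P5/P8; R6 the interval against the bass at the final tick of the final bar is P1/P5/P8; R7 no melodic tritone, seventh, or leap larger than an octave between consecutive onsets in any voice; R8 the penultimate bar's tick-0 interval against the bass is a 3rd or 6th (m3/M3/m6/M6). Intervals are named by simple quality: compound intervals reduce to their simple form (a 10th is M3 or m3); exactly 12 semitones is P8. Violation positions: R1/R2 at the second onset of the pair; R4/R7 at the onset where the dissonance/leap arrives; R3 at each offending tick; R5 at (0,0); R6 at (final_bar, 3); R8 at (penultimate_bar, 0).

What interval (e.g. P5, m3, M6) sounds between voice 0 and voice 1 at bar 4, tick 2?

m3

voice 0=D3 voice 1=F3 -> m3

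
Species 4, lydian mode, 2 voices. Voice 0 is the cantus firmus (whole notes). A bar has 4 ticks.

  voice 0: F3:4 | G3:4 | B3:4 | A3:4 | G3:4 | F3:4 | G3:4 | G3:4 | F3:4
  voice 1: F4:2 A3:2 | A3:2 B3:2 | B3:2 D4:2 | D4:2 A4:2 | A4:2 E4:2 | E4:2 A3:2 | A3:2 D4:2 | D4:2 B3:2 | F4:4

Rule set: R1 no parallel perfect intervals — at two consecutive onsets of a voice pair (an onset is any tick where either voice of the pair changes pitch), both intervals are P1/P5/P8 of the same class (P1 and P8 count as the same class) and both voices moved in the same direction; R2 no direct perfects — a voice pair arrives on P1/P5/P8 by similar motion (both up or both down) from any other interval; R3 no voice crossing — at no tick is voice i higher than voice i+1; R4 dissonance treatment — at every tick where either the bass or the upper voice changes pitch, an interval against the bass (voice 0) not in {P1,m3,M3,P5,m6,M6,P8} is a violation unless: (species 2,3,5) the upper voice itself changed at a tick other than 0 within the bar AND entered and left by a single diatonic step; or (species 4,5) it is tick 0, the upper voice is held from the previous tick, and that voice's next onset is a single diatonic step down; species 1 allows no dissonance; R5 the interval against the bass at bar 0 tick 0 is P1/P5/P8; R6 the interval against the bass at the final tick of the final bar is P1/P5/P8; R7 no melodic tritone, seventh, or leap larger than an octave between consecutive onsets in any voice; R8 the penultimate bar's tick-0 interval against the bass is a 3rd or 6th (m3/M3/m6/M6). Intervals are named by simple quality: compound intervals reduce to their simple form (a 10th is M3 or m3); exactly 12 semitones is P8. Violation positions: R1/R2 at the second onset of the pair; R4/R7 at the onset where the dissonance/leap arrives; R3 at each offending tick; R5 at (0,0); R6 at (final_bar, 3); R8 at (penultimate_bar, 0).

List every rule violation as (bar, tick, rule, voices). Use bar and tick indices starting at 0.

(1, 0, R4, (0, 1))
(3, 0, R4, (0, 1))
(4, 0, R4, (0, 1))
(5, 0, R4, (0, 1))
(6, 0, R4, (0, 1))
(7, 0, R8, (0, 1))
(8, 0, R7, (1,))

bar 0: v0=F3 v1=F4 downbeat P8
bar 1: v0=G3 v1=A3 downbeat M2
bar 2: v0=B3 v1=B3 downbeat P1
bar 3: v0=A3 v1=D4 downbeat P4
bar 4: v0=G3 v1=A4 downbeat M2
bar 5: v0=F3 v1=E4 downbeat M7
bar 6: v0=G3 v1=A3 downbeat M2
bar 7: v0=G3 v1=D4 downbeat P5
bar 8: v0=F3 v1=F4 downbeat P8
  -> R4 @ bar 1 tick 0 v(0, 1): G3/A3 M2 untreated
  -> R4 @ bar 3 tick 0 v(0, 1): A3/D4 P4 untreated
  -> R4 @ bar 4 tick 0 v(0, 1): G3/A4 M2 untreated
  -> R4 @ bar 5 tick 0 v(0, 1): F3/E4 M7 untreated
  -> R4 @ bar 6 tick 0 v(0, 1): G3/A3 M2 untreated
  -> R8 @ bar 7 tick 0 v(0, 1): penult P5 not 3rd/6th
  -> R7 @ bar 8 tick 0 v(1,): B3->F4 leap 6st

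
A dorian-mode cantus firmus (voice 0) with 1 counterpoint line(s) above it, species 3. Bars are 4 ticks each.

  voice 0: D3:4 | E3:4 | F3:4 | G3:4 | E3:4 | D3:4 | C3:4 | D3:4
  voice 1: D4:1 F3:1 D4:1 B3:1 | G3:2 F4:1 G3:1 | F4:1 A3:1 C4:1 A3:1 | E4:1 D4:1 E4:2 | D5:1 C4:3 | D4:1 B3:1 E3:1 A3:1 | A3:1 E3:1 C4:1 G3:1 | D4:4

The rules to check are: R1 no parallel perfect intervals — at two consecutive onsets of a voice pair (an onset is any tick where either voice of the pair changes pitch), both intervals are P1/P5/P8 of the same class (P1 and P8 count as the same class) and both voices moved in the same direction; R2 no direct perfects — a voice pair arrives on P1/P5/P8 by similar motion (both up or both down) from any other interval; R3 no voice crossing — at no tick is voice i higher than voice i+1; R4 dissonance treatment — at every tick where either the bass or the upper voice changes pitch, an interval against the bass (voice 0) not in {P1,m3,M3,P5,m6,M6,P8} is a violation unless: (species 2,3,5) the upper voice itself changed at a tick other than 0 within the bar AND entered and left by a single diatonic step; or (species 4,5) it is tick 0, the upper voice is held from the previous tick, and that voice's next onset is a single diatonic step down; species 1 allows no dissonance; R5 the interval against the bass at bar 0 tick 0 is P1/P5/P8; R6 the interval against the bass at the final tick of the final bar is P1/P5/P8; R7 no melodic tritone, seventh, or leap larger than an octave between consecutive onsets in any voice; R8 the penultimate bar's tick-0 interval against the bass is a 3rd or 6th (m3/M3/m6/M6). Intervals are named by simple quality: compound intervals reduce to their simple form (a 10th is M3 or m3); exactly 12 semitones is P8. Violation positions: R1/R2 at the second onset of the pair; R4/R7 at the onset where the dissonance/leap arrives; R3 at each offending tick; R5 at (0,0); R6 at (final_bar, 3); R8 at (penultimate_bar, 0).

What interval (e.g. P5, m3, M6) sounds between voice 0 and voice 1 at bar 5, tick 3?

P5

voice 0=D3 voice 1=A3 -> P5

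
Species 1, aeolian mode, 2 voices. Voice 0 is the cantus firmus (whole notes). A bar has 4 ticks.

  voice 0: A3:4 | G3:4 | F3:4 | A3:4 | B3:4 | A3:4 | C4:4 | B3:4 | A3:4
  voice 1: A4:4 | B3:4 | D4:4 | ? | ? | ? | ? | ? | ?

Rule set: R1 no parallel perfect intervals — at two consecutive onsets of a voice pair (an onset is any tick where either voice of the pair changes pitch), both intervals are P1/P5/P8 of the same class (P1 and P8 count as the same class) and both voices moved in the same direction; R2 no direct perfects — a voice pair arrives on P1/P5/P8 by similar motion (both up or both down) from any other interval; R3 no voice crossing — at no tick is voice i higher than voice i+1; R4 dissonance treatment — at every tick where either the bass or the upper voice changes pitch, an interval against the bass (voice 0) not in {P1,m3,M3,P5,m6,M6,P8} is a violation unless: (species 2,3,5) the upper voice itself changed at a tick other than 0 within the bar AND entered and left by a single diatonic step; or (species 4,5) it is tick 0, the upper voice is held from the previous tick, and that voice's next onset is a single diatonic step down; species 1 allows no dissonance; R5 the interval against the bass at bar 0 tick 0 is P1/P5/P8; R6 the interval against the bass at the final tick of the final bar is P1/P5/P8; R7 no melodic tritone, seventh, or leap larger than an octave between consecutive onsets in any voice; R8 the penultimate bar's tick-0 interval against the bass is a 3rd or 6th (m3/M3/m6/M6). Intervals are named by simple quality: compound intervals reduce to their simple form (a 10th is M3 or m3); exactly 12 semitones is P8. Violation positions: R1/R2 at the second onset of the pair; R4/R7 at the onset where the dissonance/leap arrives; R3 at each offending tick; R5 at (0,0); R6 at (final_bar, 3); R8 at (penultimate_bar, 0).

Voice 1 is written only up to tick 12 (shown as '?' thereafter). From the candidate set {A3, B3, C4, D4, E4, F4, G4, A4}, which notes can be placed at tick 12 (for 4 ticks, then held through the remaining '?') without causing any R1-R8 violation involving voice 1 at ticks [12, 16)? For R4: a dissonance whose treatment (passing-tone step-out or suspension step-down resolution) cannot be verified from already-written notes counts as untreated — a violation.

{A3, C4, F4}

A3: legal
B3: violates R4
C4: legal
D4: violates R4
E4: violates R2
F4: legal
G4: violates R4
A4: violates R2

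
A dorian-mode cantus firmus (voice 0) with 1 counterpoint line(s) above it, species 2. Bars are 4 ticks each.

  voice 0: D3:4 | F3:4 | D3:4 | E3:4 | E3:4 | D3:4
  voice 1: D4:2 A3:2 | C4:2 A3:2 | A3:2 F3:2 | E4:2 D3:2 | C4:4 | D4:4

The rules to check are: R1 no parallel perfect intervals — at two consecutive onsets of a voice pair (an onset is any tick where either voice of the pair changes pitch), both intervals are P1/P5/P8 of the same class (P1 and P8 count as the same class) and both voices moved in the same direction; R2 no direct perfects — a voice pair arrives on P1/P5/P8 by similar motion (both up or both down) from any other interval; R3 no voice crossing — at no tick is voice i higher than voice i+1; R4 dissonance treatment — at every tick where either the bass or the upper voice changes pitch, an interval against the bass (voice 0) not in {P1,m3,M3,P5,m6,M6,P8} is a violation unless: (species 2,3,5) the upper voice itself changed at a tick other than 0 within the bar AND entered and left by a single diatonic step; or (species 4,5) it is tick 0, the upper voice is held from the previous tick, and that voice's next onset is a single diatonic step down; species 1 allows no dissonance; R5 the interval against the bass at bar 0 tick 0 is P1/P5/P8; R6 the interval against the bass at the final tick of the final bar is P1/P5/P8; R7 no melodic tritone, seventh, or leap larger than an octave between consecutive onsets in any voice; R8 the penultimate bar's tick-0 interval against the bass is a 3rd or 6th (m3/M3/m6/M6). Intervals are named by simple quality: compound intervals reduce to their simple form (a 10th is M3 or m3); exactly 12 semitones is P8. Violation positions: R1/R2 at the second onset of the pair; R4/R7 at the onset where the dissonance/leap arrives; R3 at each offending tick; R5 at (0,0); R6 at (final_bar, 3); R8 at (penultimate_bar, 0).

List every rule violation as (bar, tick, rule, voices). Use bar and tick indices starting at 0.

bar 0: v0=D3 v1=D4 downbeat P8
bar 1: v0=F3 v1=C4 downbeat P5
bar 2: v0=D3 v1=A3 downbeat P5
bar 3: v0=E3 v1=E4 downbeat P8
bar 4: v0=E3 v1=C4 downbeat m6
bar 5: v0=D3 v1=D4 downbeat P8
  -> R1 @ bar 1 tick 0 v(0, 1): D3/A3 P5 -> F3/C4 P5 similar
  -> R2 @ bar 3 tick 0 v(0, 1): D3/F3 m3 -> E3/E4 P8 similar
  -> R7 @ bar 3 tick 0 v(1,): F3->E4 leap 11st
  -> R3 @ bar 3 tick 2 v(0, 1): E3 above D3
  -> R4 @ bar 3 tick 2 v(0, 1): E3/D3 M2 untreated
  -> R7 @ bar 3 tick 2 v(1,): E4->D3 leap 14st
  -> R3 @ bar 3 tick 3 v(0, 1): E3 above D3
  -> R7 @ bar 4 tick 0 v(1,): D3->C4 leap 10st

(1, 0, R1, (0, 1))
(3, 0, R2, (0, 1))
(3, 0, R7, (1,))
(3, 2, R3, (0, 1))
(3, 2, R4, (0, 1))
(3, 2, R7, (1,))
(3, 3, R3, (0, 1))
(4, 0, R7, (1,))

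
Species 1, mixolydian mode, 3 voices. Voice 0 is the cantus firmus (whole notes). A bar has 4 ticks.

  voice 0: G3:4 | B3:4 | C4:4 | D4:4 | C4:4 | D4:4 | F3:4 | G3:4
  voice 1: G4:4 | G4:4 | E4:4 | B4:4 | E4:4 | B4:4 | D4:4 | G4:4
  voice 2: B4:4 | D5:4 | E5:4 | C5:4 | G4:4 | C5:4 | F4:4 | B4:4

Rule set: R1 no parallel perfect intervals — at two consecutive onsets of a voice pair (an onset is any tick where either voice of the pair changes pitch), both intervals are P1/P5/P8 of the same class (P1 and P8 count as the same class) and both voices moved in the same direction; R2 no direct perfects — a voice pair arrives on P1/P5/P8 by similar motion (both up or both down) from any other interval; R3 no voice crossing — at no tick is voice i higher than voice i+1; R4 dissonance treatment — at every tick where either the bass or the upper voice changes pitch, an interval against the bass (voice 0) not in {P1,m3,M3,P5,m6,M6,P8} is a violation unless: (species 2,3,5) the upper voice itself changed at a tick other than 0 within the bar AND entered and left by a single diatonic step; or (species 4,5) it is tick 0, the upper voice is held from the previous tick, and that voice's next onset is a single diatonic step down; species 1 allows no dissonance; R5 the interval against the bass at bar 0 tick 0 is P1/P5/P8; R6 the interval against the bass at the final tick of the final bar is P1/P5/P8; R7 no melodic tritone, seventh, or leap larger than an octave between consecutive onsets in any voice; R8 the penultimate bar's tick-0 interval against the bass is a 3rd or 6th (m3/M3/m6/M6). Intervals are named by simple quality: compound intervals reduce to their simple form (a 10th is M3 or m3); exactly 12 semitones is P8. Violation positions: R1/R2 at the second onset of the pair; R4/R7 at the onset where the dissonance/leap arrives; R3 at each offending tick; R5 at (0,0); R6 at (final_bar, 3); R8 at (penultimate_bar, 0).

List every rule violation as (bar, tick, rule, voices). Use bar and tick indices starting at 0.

bar 0: v0=G3 v1=G4 v2=B4 downbeat M3
bar 1: v0=B3 v1=G4 v2=D5 downbeat m3
bar 2: v0=C4 v1=E4 v2=E5 downbeat M3
bar 3: v0=D4 v1=B4 v2=C5 downbeat m7
bar 4: v0=C4 v1=E4 v2=G4 downbeat P5
bar 5: v0=D4 v1=B4 v2=C5 downbeat m7
bar 6: v0=F3 v1=D4 v2=F4 downbeat P8
bar 7: v0=G3 v1=G4 v2=B4 downbeat M3
  -> R5 @ bar 0 tick 0 v(0, 2): opens on M3
  -> R4 @ bar 3 tick 0 v(0, 2): D4/C5 m7 untreated
  -> R2 @ bar 4 tick 0 v(0, 2): D4/C5 m7 -> C4/G4 P5 similar
  -> R4 @ bar 5 tick 0 v(0, 2): D4/C5 m7 untreated
  -> R2 @ bar 6 tick 0 v(0, 2): D4/C5 m7 -> F3/F4 P8 similar
  -> R8 @ bar 6 tick 0 v(0, 2): penult P8 not 3rd/6th
  -> R2 @ bar 7 tick 0 v(0, 1): F3/D4 M6 -> G3/G4 P8 similar
  -> R7 @ bar 7 tick 0 v(2,): F4->B4 leap 6st
  -> R6 @ bar 7 tick 3 v(0, 2): closes on M3

(0, 0, R5, (0, 2))
(3, 0, R4, (0, 2))
(4, 0, R2, (0, 2))
(5, 0, R4, (0, 2))
(6, 0, R2, (0, 2))
(6, 0, R8, (0, 2))
(7, 0, R2, (0, 1))
(7, 0, R7, (2,))
(7, 3, R6, (0, 2))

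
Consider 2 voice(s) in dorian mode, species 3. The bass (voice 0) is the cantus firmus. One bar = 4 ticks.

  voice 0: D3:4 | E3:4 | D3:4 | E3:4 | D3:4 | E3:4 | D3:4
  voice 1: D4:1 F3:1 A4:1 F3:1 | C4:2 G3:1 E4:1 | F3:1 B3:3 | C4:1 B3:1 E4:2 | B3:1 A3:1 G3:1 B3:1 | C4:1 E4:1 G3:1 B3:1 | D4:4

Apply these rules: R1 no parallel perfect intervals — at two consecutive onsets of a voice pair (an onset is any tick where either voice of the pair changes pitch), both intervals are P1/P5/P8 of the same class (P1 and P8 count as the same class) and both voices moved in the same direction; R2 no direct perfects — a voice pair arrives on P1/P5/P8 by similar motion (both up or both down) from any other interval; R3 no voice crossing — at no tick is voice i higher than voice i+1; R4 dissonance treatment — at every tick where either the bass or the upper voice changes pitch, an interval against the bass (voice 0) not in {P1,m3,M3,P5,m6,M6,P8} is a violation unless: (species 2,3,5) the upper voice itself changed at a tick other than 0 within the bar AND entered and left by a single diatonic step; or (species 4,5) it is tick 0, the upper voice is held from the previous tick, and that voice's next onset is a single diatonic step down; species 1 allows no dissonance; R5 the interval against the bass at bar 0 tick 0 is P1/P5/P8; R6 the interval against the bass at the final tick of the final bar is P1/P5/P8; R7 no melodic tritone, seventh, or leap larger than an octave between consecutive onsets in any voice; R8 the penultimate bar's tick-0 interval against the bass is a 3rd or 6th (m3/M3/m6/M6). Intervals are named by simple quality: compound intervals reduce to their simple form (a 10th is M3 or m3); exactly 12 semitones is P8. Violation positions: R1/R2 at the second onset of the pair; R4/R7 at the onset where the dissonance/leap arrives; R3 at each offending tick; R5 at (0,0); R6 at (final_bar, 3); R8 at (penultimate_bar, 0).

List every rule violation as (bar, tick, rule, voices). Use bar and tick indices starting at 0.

bar 0: v0=D3 v1=D4 downbeat P8
bar 1: v0=E3 v1=C4 downbeat m6
bar 2: v0=D3 v1=F3 downbeat m3
bar 3: v0=E3 v1=C4 downbeat m6
bar 4: v0=D3 v1=B3 downbeat M6
bar 5: v0=E3 v1=C4 downbeat m6
bar 6: v0=D3 v1=D4 downbeat P8
  -> R7 @ bar 0 tick 2 v(1,): F3->A4 leap 16st
  -> R7 @ bar 0 tick 3 v(1,): A4->F3 leap 16st
  -> R7 @ bar 2 tick 0 v(1,): E4->F3 leap 11st
  -> R7 @ bar 2 tick 1 v(1,): F3->B3 leap 6st
  -> R4 @ bar 4 tick 2 v(0, 1): D3/G3 P4 untreated

(0, 2, R7, (1,))
(0, 3, R7, (1,))
(2, 0, R7, (1,))
(2, 1, R7, (1,))
(4, 2, R4, (0, 1))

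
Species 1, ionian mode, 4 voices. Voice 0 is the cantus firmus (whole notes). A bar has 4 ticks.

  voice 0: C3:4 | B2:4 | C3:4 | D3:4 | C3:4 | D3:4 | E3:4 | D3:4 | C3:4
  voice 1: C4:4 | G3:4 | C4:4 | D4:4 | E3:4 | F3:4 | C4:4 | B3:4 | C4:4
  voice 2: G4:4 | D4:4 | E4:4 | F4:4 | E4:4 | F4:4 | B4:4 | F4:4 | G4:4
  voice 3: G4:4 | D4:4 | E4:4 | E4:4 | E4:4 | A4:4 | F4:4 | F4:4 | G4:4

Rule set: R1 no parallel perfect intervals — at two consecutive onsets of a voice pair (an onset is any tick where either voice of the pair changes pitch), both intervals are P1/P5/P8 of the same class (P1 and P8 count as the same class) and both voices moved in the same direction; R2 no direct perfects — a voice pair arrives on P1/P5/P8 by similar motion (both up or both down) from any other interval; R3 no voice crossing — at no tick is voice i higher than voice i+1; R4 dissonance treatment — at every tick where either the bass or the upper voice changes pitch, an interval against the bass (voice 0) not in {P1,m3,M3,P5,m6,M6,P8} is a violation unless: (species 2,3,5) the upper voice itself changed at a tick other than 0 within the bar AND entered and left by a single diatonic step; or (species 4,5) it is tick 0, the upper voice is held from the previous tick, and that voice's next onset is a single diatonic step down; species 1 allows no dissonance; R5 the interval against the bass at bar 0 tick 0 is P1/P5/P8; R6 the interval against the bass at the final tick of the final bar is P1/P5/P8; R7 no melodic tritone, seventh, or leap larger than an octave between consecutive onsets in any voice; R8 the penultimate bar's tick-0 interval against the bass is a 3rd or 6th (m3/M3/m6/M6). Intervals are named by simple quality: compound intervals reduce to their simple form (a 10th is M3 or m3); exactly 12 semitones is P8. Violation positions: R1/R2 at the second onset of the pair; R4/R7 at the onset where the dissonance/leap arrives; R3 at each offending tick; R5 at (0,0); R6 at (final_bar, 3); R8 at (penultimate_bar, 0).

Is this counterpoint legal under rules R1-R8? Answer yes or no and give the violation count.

No (26 violations)

bar 0: v0=C3 v1=C4 v2=G4 v3=G4 (P5)
bar 1: v0=B2 v1=G3 v2=D4 v3=D4 (m3)
bar 2: v0=C3 v1=C4 v2=E4 v3=E4 (M3)
bar 3: v0=D3 v1=D4 v2=F4 v3=E4 (M2)
bar 4: v0=C3 v1=E3 v2=E4 v3=E4 (M3)
bar 5: v0=D3 v1=F3 v2=F4 v3=A4 (P5)
bar 6: v0=E3 v1=C4 v2=B4 v3=F4 (m2)
bar 7: v0=D3 v1=B3 v2=F4 v3=F4 (m3)
bar 8: v0=C3 v1=C4 v2=G4 v3=G4 (P5)
  R1 @ bar1.0: C4/G4 P5 -> G3/D4 P5 similar
  R1 @ bar1.0: C4/G4 P5 -> G3/D4 P5 similar
  R1 @ bar1.0: G4/G4 P1 -> D4/D4 P1 similar
  R1 @ bar2.0: D4/D4 P1 -> E4/E4 P1 similar
  R2 @ bar2.0: B2/G3 m6 -> C3/C4 P8 similar
  R1 @ bar3.0: C3/C4 P8 -> D3/D4 P8 similar
  R3 @ bar3.0: F4 above E4
  R4 @ bar3.0: D3/E4 M2 untreated
  R3 @ bar3.1: F4 above E4
  R3 @ bar3.2: F4 above E4
  R3 @ bar3.3: F4 above E4
  R2 @ bar4.0: D4/F4 m3 -> E3/E4 P8 similar
  R7 @ bar4.0: D4->E3 leap 10st
  R1 @ bar5.0: E3/E4 P8 -> F3/F4 P8 similar
  R2 @ bar5.0: C3/E4 M3 -> D3/A4 P5 similar
  R2 @ bar6.0: D3/F4 m3 -> E3/B4 P5 similar
  R3 @ bar6.0: B4 above F4
  R4 @ bar6.0: E3/F4 m2 untreated
  R7 @ bar6.0: F4->B4 leap 6st
  R3 @ bar6.1: B4 above F4
  R3 @ bar6.2: B4 above F4
  R3 @ bar6.3: B4 above F4
  R7 @ bar7.0: B4->F4 leap 6st
  R1 @ bar8.0: F4/F4 P1 -> G4/G4 P1 similar
  R2 @ bar8.0: B3/F4 TT -> C4/G4 P5 similar
  R2 @ bar8.0: B3/F4 TT -> C4/G4 P5 similar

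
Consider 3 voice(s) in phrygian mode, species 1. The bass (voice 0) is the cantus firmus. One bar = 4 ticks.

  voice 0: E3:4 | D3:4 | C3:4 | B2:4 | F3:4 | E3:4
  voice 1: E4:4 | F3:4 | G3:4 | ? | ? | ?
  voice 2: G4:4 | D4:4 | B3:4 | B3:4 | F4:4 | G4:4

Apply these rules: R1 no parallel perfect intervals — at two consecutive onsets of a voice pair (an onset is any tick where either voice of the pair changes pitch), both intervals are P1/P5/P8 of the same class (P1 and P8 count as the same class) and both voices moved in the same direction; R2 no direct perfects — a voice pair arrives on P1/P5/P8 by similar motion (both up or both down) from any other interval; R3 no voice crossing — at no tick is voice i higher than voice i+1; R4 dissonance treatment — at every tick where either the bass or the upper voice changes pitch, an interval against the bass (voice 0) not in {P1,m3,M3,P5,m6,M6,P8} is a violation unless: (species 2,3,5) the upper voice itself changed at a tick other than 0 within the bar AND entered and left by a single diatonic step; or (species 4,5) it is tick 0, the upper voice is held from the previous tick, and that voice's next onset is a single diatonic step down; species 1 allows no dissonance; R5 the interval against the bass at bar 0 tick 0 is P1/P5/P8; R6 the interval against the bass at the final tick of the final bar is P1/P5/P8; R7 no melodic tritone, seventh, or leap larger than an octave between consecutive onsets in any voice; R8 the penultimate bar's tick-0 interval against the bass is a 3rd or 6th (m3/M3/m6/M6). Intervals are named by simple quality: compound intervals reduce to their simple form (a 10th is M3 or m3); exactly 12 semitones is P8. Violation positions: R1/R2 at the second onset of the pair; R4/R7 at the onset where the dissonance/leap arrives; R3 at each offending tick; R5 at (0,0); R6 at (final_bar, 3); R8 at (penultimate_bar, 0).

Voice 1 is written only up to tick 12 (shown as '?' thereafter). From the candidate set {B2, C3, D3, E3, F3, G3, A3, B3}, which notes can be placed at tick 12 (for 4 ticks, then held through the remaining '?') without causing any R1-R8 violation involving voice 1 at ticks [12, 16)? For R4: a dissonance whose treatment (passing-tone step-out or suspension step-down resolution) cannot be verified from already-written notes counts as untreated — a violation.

{B3, D3, G3}

B2: violates R2
C3: violates R4
D3: legal
E3: violates R4
F3: violates R4
G3: legal
A3: violates R4
B3: legal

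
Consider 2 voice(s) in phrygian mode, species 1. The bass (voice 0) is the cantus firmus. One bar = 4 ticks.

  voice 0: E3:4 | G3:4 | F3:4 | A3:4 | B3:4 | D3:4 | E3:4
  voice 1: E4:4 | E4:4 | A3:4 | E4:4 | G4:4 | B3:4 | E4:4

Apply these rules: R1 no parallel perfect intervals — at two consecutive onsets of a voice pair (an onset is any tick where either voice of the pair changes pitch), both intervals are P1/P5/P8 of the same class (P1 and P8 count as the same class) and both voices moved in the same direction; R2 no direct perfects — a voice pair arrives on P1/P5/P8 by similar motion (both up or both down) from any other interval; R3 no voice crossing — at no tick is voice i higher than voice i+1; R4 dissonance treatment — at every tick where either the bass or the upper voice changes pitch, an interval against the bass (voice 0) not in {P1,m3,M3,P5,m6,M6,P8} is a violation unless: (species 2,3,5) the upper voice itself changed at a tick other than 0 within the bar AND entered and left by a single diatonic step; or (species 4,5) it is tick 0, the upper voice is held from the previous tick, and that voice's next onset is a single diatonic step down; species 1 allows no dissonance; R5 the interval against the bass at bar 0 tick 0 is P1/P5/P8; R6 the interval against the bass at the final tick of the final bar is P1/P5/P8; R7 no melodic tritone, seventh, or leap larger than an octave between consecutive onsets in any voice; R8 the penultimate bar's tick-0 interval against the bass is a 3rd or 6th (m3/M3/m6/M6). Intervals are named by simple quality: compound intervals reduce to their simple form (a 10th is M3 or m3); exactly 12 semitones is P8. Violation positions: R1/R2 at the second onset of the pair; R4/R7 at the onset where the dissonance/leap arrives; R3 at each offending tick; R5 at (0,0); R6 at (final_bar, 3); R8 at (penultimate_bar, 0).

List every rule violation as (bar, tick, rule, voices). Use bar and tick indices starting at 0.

(3, 0, R2, (0, 1))
(6, 0, R2, (0, 1))

bar 0: v0=E3 v1=E4 downbeat P8
bar 1: v0=G3 v1=E4 downbeat M6
bar 2: v0=F3 v1=A3 downbeat M3
bar 3: v0=A3 v1=E4 downbeat P5
bar 4: v0=B3 v1=G4 downbeat m6
bar 5: v0=D3 v1=B3 downbeat M6
bar 6: v0=E3 v1=E4 downbeat P8
  -> R2 @ bar 3 tick 0 v(0, 1): F3/A3 M3 -> A3/E4 P5 similar
  -> R2 @ bar 6 tick 0 v(0, 1): D3/B3 M6 -> E3/E4 P8 similar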